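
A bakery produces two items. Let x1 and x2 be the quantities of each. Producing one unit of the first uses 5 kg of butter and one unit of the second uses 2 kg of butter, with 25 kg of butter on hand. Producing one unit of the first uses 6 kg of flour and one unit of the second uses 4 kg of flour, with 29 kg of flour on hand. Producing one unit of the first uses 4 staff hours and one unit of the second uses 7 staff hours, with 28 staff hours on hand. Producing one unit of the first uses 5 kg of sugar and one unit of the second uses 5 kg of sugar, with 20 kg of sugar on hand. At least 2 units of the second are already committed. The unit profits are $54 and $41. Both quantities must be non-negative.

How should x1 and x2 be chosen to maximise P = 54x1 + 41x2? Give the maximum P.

Extreme points and P = 54x1 + 41x2:
  (0, 4) → P = 164
  (0, 2) → P = 82
  (2, 2) → P = 190

The optimum lies where 5x1 + 5x2 = 20 and x2 = 2.
Solving simultaneously gives x1 = 2, x2 = 2.

x1 = 2, x2 = 2, maximum P = 190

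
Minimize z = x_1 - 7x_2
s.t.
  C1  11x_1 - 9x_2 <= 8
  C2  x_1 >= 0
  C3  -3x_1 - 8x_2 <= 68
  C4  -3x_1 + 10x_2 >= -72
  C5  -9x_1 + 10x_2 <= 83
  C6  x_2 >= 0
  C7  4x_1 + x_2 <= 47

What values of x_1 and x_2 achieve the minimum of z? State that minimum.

Extreme points and z = x_1 - 7x_2:
  (8/11, 0) → z = 8/11
  (431/47, 485/47) → z = -2964/47
  (0, 83/10) → z = -581/10
  (0, 0) → z = 0
  (387/49, 755/49) → z = -4898/49

At the optimal vertex, -9x_1 + 10x_2 = 83 and 4x_1 + x_2 = 47.
Solving simultaneously gives x_1 = 387/49, x_2 = 755/49.

x_1 = 387/49, x_2 = 755/49, minimum z = -4898/49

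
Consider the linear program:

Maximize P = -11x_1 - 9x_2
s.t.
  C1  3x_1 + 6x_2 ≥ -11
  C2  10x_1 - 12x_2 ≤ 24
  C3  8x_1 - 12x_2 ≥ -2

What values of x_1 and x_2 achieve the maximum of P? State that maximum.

x_1 = -12/7, x_2 = -41/42, maximum P = 387/14

Vertices and P = -11x_1 - 9x_2:
  (1/8, -91/48) → P = 251/16
  (-12/7, -41/42) → P = 387/14
  (13, 53/6) → P = -445/2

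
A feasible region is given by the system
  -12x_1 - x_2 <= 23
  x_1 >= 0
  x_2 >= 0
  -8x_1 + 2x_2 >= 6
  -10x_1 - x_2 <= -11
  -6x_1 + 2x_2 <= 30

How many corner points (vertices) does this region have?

4

The feasible vertices (each the meet of two boundaries and inside every other half-plane) are:
  (0, 11)
  (0, 15)
  (4/7, 37/7)
  (12, 51)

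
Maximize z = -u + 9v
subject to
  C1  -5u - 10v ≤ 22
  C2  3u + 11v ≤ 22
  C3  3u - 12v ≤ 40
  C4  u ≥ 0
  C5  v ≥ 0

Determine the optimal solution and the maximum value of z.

u = 0, v = 2, maximum z = 18

The optimum lies where 3u + 11v = 22 and u = 0.
Solving simultaneously gives u = 0, v = 2.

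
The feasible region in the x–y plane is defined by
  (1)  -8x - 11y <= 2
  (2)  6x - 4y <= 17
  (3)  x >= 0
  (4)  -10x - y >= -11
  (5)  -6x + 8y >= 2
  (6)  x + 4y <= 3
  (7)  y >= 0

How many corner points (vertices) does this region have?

Intersecting each pair of boundary lines and keeping only the points that satisfy every inequality leaves:
  (0, 1/4)
  (0, 3/4)
  (1/2, 5/8)

3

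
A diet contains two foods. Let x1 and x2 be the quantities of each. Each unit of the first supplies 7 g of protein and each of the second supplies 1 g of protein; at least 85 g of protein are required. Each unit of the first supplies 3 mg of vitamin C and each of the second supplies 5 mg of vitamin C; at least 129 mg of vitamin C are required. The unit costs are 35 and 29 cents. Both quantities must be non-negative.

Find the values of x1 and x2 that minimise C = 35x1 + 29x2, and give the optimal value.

x1 = 37/4, x2 = 81/4, minimum C = 911

Feasible corners and C = 35x1 + 29x2:
  (0, 85) → C = 2465
  (43, 0) → C = 1505
  (37/4, 81/4) → C = 911
The feasible region is unbounded (it extends along (0, 1), (1, 0)), but C strictly increases along every unbounded feasible direction, so there is no improving ray and the minimum is attained at a vertex.

At the optimal vertex, 7x1 + x2 = 85 and 3x1 + 5x2 = 129.
Solving simultaneously gives x1 = 37/4, x2 = 81/4.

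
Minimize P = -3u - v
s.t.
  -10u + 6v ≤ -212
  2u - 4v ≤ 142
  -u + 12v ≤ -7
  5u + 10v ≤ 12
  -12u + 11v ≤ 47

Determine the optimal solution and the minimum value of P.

u = 367/10, v = -343/20, minimum P = -1859/20

Extreme points and P = -3u - v:
  (-1/7, -249/7) → P = 36
  (1096/65, -94/13) → P = -2818/65
  (367/10, -343/20) → P = -1859/20

The optimum lies where 2u - 4v = 142 and 5u + 10v = 12.
Solving simultaneously gives u = 367/10, v = -343/20.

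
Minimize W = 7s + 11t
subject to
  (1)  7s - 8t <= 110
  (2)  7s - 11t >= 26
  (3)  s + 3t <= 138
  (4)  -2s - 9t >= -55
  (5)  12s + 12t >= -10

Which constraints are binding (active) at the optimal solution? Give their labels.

Vertices and W = 7s + 11t:
  (1430/79, 165/79) → W = 11825/79
  (62/9, -139/18) → W = -661/18
  (839/85, 333/85) → W = 9536/85
  (101/108, -191/108) → W = -697/54

The minimum is at (62/9, -139/18). Substituting into each constraint, equality holds for (1) and (5); the remaining constraints have slack.

(1) and (5)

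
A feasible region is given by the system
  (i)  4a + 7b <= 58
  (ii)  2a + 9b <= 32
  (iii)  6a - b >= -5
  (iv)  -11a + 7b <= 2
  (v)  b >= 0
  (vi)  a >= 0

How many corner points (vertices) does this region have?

5

Pairwise boundary intersections that survive every other constraint:
  (149/11, 6/11)
  (29/2, 0)
  (206/113, 356/113)
  (0, 2/7)
  (0, 0)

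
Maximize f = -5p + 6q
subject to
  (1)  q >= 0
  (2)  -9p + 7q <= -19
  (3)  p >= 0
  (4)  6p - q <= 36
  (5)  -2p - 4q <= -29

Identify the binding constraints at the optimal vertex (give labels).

(2) and (4)

Corner points and f = -5p + 6q:
  (233/33, 70/11) → f = 95/33
  (279/50, 223/50) → f = -57/50
  (173/26, 51/13) → f = -253/26

The maximum is at (233/33, 70/11). Substituting into each constraint, equality holds for (2) and (4); the remaining constraints have slack.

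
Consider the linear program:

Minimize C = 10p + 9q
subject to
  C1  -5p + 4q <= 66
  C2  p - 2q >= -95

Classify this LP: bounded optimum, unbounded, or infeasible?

unbounded

From the feasible point (124/3, 409/6), moving in the direction (-4, -5) keeps every constraint satisfied while C decreases without bound.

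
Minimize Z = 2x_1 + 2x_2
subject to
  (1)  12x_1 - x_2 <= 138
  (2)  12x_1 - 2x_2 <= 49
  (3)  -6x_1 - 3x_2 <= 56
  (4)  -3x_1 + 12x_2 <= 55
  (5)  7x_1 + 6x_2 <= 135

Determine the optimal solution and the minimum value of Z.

Corner points and Z = 2x_1 + 2x_2:
  (35/48, -161/8) → Z = -931/24
  (349/69, 269/46) → Z = 1505/69
  (-31/3, 2) → Z = -50/3

x_1 = 35/48, x_2 = -161/8, minimum Z = -931/24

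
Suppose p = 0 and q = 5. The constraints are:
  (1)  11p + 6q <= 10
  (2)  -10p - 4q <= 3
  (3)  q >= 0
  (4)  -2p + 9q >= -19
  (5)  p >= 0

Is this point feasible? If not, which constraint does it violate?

Constraint (1): 11p + 6q = 30, which is not ≤ 10. All other constraints are satisfied.

not feasible — violates (1)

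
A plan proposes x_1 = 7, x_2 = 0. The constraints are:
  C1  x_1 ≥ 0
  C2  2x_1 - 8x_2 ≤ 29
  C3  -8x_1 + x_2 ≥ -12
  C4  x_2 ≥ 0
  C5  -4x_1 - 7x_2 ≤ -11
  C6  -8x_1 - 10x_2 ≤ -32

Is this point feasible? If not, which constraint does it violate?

not feasible — violates C3

Constraint C3: -8x_1 + x_2 = -56, which is not ≥ -12. All other constraints are satisfied.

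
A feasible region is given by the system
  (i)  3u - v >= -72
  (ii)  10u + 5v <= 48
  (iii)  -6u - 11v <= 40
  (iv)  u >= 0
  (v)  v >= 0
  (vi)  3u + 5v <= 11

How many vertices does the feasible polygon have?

Pairwise boundary intersections that survive every other constraint:
  (0, 0)
  (0, 11/5)
  (11/3, 0)

3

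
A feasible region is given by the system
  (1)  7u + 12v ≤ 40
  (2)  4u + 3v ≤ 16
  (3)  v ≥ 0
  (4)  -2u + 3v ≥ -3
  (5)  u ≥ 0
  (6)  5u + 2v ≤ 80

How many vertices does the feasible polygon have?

Of the 15 pairwise boundary intersections, those satisfying every inequality are:
  (8/3, 16/9)
  (0, 10/3)
  (19/6, 10/9)
  (3/2, 0)
  (0, 0)

5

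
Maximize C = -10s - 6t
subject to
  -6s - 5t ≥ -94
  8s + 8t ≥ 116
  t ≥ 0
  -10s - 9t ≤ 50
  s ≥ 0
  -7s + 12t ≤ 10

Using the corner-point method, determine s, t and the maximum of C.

Feasible corners and C = -10s - 6t:
  (47/3, 0) → C = -470/3
  (1078/107, 718/107) → C = -15088/107
  (29/2, 0) → C = -145
  (164/19, 223/38) → C = -2309/19

At the optimal vertex, 8s + 8t = 116 and -7s + 12t = 10.
Solving simultaneously gives s = 164/19, t = 223/38.

s = 164/19, t = 223/38, maximum C = -2309/19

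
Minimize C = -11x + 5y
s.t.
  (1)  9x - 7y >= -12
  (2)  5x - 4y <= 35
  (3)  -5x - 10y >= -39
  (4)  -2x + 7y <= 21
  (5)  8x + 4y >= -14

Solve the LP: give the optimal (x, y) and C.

Vertices and C = -11x + 5y:
  (153/125, 411/125) → C = 372/125
  (-73/46, -15/46) → C = 364/23
  (253/35, 2/7) → C = -2733/35
  (21/13, -175/26) → C = -1337/26

x = 253/35, y = 2/7, minimum C = -2733/35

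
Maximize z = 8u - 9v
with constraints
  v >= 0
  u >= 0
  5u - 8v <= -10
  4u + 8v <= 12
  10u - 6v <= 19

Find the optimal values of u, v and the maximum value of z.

u = 2/9, v = 25/18, maximum z = -193/18

Extreme points and z = 8u - 9v:
  (0, 5/4) → z = -45/4
  (0, 3/2) → z = -27/2
  (2/9, 25/18) → z = -193/18

The binding constraints are 5u - 8v = -10 and 4u + 8v = 12.
Solving simultaneously gives u = 2/9, v = 25/18.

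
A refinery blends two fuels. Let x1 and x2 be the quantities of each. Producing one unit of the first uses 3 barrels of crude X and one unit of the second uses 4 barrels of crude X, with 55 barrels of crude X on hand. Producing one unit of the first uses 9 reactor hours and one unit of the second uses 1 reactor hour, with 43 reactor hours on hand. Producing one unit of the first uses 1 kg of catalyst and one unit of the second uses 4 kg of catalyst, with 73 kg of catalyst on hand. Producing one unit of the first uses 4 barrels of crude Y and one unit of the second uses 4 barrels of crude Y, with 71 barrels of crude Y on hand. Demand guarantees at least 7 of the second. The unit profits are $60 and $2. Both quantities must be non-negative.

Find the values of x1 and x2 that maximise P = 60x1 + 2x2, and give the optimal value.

x1 = 4, x2 = 7, maximum P = 254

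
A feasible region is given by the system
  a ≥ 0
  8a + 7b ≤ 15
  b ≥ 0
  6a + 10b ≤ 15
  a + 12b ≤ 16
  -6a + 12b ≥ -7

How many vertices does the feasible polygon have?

The feasible vertices (each the meet of two boundaries and inside every other half-plane) are:
  (0, 0)
  (0, 4/3)
  (45/38, 15/19)
  (229/138, 17/69)
  (7/6, 0)
  (10/31, 81/62)

6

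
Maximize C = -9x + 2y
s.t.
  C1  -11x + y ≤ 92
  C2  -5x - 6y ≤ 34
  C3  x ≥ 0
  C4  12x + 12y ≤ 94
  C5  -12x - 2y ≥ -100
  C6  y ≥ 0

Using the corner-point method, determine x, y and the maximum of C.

x = 0, y = 47/6, maximum C = 47/3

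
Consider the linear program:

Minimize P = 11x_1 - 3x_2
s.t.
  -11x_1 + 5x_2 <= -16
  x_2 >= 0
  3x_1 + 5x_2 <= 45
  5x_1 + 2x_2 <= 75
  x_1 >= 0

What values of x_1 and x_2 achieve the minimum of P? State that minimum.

Vertices and P = 11x_1 - 3x_2:
  (16/11, 0) → P = 16
  (61/14, 447/70) → P = 1007/35
  (15, 0) → P = 165

The binding constraints are -11x_1 + 5x_2 = -16 and x_2 = 0.
Solving simultaneously gives x_1 = 16/11, x_2 = 0.

x_1 = 16/11, x_2 = 0, minimum P = 16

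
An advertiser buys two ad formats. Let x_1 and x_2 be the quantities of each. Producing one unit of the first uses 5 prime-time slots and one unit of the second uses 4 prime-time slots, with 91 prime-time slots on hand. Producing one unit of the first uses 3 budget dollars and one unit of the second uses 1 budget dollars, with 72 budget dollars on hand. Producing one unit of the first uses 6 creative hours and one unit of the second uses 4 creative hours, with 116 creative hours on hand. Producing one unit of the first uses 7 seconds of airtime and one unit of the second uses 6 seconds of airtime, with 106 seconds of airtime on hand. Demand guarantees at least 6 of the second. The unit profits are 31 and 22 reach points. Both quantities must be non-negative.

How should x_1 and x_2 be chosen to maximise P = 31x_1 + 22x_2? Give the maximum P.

Extreme points and P = 31x_1 + 22x_2:
  (0, 53/3) → P = 1166/3
  (0, 6) → P = 132
  (10, 6) → P = 442

x_1 = 10, x_2 = 6, maximum P = 442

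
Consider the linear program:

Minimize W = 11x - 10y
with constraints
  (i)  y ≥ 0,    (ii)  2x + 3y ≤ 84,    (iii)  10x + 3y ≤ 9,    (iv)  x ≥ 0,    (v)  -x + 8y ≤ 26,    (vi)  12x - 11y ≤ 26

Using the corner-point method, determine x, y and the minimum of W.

x = 0, y = 3, minimum W = -30

At the optimal vertex, 10x + 3y = 9 and x = 0.
Solving simultaneously gives x = 0, y = 3.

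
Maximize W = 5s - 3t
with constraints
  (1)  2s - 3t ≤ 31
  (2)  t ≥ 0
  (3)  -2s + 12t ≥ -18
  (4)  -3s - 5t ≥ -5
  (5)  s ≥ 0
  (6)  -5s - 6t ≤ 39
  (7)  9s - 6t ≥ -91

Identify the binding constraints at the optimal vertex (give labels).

(2) and (4)

Vertices and W = 5s - 3t:
  (5/3, 0) → W = 25/3
  (0, 0) → W = 0
  (0, 1) → W = -3

The maximum is at (5/3, 0). Substituting into each constraint, equality holds for (2) and (4); the remaining constraints have slack.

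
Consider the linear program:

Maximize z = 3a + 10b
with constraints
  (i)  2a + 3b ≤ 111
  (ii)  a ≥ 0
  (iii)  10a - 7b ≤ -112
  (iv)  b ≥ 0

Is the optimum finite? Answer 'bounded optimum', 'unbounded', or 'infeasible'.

Corner points and z = 3a + 10b:
  (0, 37) → z = 370
  (441/44, 667/22) → z = 1333/4
  (0, 16) → z = 160
The feasible region has finitely many vertices and no improving ray; the maximum is 370 at (0, 37).

bounded optimum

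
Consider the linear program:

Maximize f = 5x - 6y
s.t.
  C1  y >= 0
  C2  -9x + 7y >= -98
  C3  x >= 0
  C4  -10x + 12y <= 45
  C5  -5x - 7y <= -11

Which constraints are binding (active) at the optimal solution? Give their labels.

Corner points and f = 5x - 6y:
  (98/9, 0) → f = 490/9
  (11/5, 0) → f = 11
  (1491/38, 1385/38) → f = -45/2
  (0, 15/4) → f = -45/2
  (0, 11/7) → f = -66/7

The maximum is at (98/9, 0). Substituting into each constraint, equality holds for C1 and C2; the remaining constraints have slack.

C1 and C2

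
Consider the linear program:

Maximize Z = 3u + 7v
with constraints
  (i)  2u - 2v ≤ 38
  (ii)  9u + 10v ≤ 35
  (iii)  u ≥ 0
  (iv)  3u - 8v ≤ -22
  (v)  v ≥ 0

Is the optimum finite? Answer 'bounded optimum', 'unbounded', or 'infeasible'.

bounded optimum

Extreme points and Z = 3u + 7v:
  (0, 7/2) → Z = 49/2
  (10/17, 101/34) → Z = 767/34
  (0, 11/4) → Z = 77/4
The feasible region has finitely many vertices and no improving ray; the maximum is 49/2 at (0, 7/2).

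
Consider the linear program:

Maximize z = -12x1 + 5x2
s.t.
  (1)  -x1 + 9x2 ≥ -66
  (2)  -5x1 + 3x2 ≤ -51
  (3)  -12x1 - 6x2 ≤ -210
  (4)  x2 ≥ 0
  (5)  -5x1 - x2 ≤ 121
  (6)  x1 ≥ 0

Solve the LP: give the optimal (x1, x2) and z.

Corner points and z = -12x1 + 5x2:
  (66, 0) → z = -792
  (156/11, 73/11) → z = -137
  (35/2, 0) → z = -210
The feasible region is unbounded (it extends along (9, 1), (3, 5)), but z strictly decreases along every unbounded feasible direction, so there is no improving ray and the maximum is attained at a vertex.

x1 = 156/11, x2 = 73/11, maximum z = -137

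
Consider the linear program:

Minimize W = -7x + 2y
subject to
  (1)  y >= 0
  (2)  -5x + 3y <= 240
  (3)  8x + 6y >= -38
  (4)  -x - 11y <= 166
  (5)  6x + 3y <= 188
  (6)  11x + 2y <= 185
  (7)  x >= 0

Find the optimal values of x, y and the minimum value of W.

Feasible corners and W = -7x + 2y:
  (185/11, 0) → W = -1295/11
  (0, 0) → W = 0
  (179/21, 958/21) → W = 221/7
  (0, 188/3) → W = 376/3

The binding constraints are y = 0 and 11x + 2y = 185.
Solving simultaneously gives x = 185/11, y = 0.

x = 185/11, y = 0, minimum W = -1295/11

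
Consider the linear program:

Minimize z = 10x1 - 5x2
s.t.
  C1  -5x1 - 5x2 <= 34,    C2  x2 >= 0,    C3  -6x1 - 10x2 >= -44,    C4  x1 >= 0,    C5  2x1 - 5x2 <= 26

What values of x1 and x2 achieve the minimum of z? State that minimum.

Extreme points and z = 10x1 - 5x2:
  (22/3, 0) → z = 220/3
  (0, 0) → z = 0
  (0, 22/5) → z = -22

The optimum lies where -6x1 - 10x2 = -44 and x1 = 0.
Solving simultaneously gives x1 = 0, x2 = 22/5.

x1 = 0, x2 = 22/5, minimum z = -22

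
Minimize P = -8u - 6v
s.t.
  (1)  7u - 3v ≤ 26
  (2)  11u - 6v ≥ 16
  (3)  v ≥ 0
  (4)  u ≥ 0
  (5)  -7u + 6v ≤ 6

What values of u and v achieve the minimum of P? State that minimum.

Vertices and P = -8u - 6v:
  (26/7, 0) → P = -208/7
  (58/7, 32/3) → P = -912/7
  (16/11, 0) → P = -128/11
  (11/2, 89/12) → P = -177/2

The binding constraints are 7u - 3v = 26 and -7u + 6v = 6.
Solving simultaneously gives u = 58/7, v = 32/3.

u = 58/7, v = 32/3, minimum P = -912/7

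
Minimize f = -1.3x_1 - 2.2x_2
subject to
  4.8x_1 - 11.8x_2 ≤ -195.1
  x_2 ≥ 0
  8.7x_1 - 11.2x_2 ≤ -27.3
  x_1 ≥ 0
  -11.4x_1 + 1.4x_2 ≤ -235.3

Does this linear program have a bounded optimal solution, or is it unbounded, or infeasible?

From the feasible point (93149/2445, 52211/1630), moving in the direction (11.2, 8.7) keeps every constraint satisfied while f decreases without bound.

unbounded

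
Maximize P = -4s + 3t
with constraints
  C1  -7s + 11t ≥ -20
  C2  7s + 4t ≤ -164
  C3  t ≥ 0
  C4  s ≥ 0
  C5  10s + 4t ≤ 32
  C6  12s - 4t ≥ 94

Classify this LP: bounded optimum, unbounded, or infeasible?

infeasible

The boundaries 10s + 4t = 32 and 12s - 4t = 94 meet at (63/11, -139/22), but that point violates -7s + 11t ≥ -20. Every candidate vertex is excluded by some other constraint, so the feasible region is empty.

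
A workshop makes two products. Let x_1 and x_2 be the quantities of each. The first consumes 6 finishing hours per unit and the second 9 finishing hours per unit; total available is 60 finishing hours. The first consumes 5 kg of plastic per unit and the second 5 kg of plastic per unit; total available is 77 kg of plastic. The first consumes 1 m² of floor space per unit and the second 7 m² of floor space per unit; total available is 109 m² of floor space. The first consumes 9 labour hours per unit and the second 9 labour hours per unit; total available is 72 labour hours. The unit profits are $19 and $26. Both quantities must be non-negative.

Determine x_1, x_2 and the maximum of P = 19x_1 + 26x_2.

x_1 = 4, x_2 = 4, maximum P = 180

Feasible corners and P = 19x_1 + 26x_2:
  (0, 0) → P = 0
  (0, 20/3) → P = 520/3
  (8, 0) → P = 152
  (4, 4) → P = 180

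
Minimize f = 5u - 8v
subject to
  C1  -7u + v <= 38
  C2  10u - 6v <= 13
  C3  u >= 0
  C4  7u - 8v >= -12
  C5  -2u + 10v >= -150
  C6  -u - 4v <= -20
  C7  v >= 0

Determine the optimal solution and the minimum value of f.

u = 88/19, v = 211/38, minimum f = -404/19

Corner points and f = 5u - 8v:
  (88/19, 211/38) → f = -404/19
  (86/23, 187/46) → f = -318/23
  (28/9, 38/9) → f = -164/9

The binding constraints are 10u - 6v = 13 and 7u - 8v = -12.
Solving simultaneously gives u = 88/19, v = 211/38.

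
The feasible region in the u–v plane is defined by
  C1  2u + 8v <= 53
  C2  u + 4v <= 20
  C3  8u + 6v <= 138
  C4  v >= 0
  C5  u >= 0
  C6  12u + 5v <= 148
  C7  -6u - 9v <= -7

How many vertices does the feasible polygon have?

5

Pairwise boundary intersections that survive every other constraint:
  (0, 5)
  (492/43, 92/43)
  (37/3, 0)
  (7/6, 0)
  (0, 7/9)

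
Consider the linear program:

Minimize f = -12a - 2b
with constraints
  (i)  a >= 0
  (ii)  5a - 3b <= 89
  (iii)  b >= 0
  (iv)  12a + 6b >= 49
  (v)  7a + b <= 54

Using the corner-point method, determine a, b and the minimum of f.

a = 0, b = 54, minimum f = -108

Extreme points and f = -12a - 2b:
  (0, 49/6) → f = -49/3
  (0, 54) → f = -108
  (49/12, 0) → f = -49
  (54/7, 0) → f = -648/7

The optimum lies where a = 0 and 7a + b = 54.
Solving simultaneously gives a = 0, b = 54.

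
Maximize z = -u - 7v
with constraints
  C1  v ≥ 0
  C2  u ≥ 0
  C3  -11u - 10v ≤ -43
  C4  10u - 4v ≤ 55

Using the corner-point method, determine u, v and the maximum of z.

The feasible region is unbounded (it extends along (0, 1), (2, 5)), but z strictly decreases along every unbounded feasible direction, so there is no improving ray and the maximum is attained at a vertex.

u = 43/11, v = 0, maximum z = -43/11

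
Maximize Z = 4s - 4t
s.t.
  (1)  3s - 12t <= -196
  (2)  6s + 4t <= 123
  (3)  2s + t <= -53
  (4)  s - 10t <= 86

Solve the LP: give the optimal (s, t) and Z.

s = -832/27, t = 233/27, maximum Z = -1420/9

Feasible corners and Z = 4s - 4t:
  (-832/27, 233/27) → Z = -1420/9
  (-1496/9, -227/9) → Z = -564
  (-335/2, 282) → Z = -1798
The feasible region is unbounded (it extends along (-2, 3), (-10, -1)), but Z strictly decreases along every unbounded feasible direction, so there is no improving ray and the maximum is attained at a vertex.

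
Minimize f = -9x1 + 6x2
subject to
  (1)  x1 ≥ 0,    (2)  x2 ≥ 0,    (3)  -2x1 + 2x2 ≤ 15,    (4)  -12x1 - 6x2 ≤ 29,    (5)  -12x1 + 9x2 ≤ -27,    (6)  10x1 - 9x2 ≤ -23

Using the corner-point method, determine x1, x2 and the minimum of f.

Vertices and f = -9x1 + 6x2:
  (63/2, 39) → f = -99/2
  (89/2, 52) → f = -177/2
  (25, 91/3) → f = -43

The binding constraints are -2x1 + 2x2 = 15 and 10x1 - 9x2 = -23.
Solving simultaneously gives x1 = 89/2, x2 = 52.

x1 = 89/2, x2 = 52, minimum f = -177/2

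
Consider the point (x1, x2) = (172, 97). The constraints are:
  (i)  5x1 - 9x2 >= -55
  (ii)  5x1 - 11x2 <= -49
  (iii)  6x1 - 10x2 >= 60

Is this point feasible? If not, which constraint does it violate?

feasible

(i): -13 ≥ -55 ✓
(ii): -207 ≤ -49 ✓
(iii): 62 ≥ 60 ✓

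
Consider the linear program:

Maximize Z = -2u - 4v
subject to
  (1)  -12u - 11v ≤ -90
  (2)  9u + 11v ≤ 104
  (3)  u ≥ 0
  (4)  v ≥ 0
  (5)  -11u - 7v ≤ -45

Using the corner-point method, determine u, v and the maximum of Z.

u = 15/2, v = 0, maximum Z = -15

Vertices and Z = -2u - 4v:
  (0, 90/11) → Z = -360/11
  (15/2, 0) → Z = -15
  (0, 104/11) → Z = -416/11
  (104/9, 0) → Z = -208/9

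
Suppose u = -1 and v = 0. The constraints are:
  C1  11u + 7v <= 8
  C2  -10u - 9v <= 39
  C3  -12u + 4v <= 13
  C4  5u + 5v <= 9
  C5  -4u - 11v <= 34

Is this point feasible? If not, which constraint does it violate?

feasible

C1: -11 ≤ 8 ✓
C2: 10 ≤ 39 ✓
C3: 12 ≤ 13 ✓
C4: -5 ≤ 9 ✓
C5: 4 ≤ 34 ✓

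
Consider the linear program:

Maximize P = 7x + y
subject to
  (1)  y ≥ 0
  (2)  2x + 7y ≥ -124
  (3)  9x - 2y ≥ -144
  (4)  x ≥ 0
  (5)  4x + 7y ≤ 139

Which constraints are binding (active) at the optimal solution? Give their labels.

Corner points and P = 7x + y:
  (0, 0) → P = 0
  (139/4, 0) → P = 973/4
  (0, 139/7) → P = 139/7

The maximum is at (139/4, 0). Substituting into each constraint, equality holds for (1) and (5); the remaining constraints have slack.

(1) and (5)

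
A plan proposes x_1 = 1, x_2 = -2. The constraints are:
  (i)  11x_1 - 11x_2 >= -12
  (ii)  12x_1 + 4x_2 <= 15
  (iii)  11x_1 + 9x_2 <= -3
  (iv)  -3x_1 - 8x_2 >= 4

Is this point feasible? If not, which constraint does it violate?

feasible

(i): 33 ≥ -12 ✓
(ii): 4 ≤ 15 ✓
(iii): -7 ≤ -3 ✓
(iv): 13 ≥ 4 ✓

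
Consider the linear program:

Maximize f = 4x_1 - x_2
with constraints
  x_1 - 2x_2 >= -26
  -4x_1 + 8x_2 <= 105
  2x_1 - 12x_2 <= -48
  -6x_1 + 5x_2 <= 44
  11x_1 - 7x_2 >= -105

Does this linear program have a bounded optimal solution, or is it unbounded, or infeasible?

From the feasible point (6, 16), moving in the direction (8, 4) keeps every constraint satisfied while f increases without bound.

unbounded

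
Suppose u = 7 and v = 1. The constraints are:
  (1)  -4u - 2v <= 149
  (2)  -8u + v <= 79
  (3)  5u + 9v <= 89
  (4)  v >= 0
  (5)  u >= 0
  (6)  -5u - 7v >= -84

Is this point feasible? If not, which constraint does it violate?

(1): -30 ≤ 149 ✓
(2): -55 ≤ 79 ✓
(3): 44 ≤ 89 ✓
(4): 1 ≥ 0 ✓
(5): 7 ≥ 0 ✓
(6): -42 ≥ -84 ✓

feasible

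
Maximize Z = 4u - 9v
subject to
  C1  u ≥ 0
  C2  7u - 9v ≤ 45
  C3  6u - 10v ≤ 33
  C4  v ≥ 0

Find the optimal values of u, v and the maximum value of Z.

u = 11/2, v = 0, maximum Z = 22

Corner points and Z = 4u - 9v:
  (0, 0) → Z = 0
  (153/16, 39/16) → Z = 261/16
  (11/2, 0) → Z = 22
The feasible region is unbounded (it extends along (0, 1), (9, 7)), but Z strictly decreases along every unbounded feasible direction, so there is no improving ray and the maximum is attained at a vertex.

At the optimal vertex, 6u - 10v = 33 and v = 0.
Solving simultaneously gives u = 11/2, v = 0.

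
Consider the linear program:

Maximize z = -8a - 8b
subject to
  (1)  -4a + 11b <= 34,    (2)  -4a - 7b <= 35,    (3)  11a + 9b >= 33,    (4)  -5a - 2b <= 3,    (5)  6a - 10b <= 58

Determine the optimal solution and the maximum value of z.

a = 213/41, b = -110/41, maximum z = -824/41

Extreme points and z = -8a - 8b:
  (57/157, 506/157) → z = -4504/157
  (489/13, 218/13) → z = -5656/13
  (213/41, -110/41) → z = -824/41

At the optimal vertex, 11a + 9b = 33 and 6a - 10b = 58.
Solving simultaneously gives a = 213/41, b = -110/41.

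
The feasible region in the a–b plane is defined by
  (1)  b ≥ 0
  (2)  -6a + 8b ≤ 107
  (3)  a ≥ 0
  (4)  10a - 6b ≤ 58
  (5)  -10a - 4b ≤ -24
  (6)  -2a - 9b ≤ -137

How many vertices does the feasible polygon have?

The feasible vertices (each the meet of two boundaries and inside every other half-plane) are:
  (553/22, 709/22)
  (19/10, 74/5)
  (224/17, 209/17)

3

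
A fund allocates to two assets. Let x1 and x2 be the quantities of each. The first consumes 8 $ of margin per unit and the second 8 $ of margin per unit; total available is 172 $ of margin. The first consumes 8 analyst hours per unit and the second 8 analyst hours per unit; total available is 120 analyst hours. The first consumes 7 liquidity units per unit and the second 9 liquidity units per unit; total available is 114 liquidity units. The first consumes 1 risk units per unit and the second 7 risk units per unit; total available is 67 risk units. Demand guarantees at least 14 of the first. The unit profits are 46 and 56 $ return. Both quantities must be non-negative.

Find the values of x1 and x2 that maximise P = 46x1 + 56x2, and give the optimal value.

x1 = 14, x2 = 1, maximum P = 700

Vertices and P = 46x1 + 56x2:
  (15, 0) → P = 690
  (14, 0) → P = 644
  (14, 1) → P = 700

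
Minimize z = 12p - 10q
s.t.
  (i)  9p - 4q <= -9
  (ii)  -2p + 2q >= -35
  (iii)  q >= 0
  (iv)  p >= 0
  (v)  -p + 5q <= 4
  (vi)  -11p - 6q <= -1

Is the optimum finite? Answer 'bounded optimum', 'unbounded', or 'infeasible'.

The boundaries 9p - 4q = -9 and p = 0 meet at (0, 9/4), but that point violates -p + 5q ≤ 4. Every candidate vertex is excluded by some other constraint, so the feasible region is empty.

infeasible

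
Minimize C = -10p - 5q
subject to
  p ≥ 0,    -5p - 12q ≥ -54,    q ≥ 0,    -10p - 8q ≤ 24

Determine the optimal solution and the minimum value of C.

p = 54/5, q = 0, minimum C = -108

The optimum lies where -5p - 12q = -54 and q = 0.
Solving simultaneously gives p = 54/5, q = 0.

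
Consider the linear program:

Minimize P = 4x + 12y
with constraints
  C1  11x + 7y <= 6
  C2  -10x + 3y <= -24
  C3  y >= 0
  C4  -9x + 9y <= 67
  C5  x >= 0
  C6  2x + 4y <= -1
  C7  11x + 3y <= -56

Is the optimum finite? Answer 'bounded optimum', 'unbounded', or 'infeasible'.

infeasible

The boundaries x = 0 and 11x + 3y = -56 meet at (0, -56/3), but that point violates y ≥ 0. Every candidate vertex is excluded by some other constraint, so the feasible region is empty.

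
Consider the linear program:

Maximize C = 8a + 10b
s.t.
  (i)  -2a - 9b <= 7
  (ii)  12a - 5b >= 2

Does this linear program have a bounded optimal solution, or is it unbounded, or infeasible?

From the feasible point (-17/118, -44/59), moving in the direction (9, -2) keeps every constraint satisfied while C increases without bound.

unbounded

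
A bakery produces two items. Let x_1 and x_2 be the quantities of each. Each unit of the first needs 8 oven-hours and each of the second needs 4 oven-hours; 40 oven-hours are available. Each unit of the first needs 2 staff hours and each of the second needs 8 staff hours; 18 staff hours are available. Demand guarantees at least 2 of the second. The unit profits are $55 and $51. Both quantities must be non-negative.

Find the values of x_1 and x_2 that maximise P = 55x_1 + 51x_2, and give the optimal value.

Vertices and P = 55x_1 + 51x_2:
  (0, 9/4) → P = 459/4
  (0, 2) → P = 102
  (1, 2) → P = 157

The binding constraints are 2x_1 + 8x_2 = 18 and x_2 = 2.
Solving simultaneously gives x_1 = 1, x_2 = 2.

x_1 = 1, x_2 = 2, maximum P = 157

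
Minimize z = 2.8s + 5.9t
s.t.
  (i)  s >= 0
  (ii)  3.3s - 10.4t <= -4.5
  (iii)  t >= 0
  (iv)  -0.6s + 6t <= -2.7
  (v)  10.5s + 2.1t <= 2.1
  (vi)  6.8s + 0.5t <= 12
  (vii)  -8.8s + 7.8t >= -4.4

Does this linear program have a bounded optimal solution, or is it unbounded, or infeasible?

The boundaries s = 0 and 3.3s - 10.4t = -4.5 meet at (0, 45/104), but that point violates -0.6s + 6t ≤ -2.7. Every candidate vertex is excluded by some other constraint, so the feasible region is empty.

infeasible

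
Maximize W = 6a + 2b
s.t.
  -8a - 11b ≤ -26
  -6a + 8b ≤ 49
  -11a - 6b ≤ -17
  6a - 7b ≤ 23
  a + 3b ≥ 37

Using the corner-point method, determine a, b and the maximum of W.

Vertices and W = 6a + 2b:
  (527/6, 72) → W = 671
  (149/26, 271/26) → W = 718/13
  (328/25, 199/25) → W = 2366/25

a = 527/6, b = 72, maximum W = 671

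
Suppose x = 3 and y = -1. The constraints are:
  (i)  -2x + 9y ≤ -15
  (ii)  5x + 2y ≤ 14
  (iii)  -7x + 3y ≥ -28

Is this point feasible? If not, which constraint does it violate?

(i): -15 ≤ -15 ✓
(ii): 13 ≤ 14 ✓
(iii): -24 ≥ -28 ✓

feasible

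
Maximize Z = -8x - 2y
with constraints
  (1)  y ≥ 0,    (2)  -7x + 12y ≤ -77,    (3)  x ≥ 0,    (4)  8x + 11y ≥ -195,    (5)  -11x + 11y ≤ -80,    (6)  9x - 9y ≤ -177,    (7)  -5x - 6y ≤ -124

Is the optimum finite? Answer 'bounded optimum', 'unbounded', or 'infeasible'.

infeasible

Constraints -11x + 11y ≤ -80 and 9x - 9y ≤ -177 have parallel boundaries but demand opposite sides — no point can satisfy both, so the region is empty.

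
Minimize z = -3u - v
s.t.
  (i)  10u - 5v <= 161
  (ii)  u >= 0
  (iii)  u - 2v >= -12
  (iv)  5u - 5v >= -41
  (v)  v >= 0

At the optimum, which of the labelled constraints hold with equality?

(i) and (iii)

Vertices and z = -3u - v:
  (382/15, 281/15) → z = -1427/15
  (161/10, 0) → z = -483/10
  (0, 6) → z = -6
  (0, 0) → z = 0

The minimum is at (382/15, 281/15). Substituting into each constraint, equality holds for (i) and (iii); the remaining constraints have slack.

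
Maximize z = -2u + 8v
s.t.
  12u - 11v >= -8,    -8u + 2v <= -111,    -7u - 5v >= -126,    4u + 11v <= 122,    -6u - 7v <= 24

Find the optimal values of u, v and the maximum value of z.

Corner points and z = -2u + 8v:
  (269/18, 77/18) → z = 13/3
  (729/68, -429/34) → z = -4161/34
  (1002/19, -924/19) → z = -9396/19

The optimum lies where -8u + 2v = -111 and -7u - 5v = -126.
Solving simultaneously gives u = 269/18, v = 77/18.

u = 269/18, v = 77/18, maximum z = 13/3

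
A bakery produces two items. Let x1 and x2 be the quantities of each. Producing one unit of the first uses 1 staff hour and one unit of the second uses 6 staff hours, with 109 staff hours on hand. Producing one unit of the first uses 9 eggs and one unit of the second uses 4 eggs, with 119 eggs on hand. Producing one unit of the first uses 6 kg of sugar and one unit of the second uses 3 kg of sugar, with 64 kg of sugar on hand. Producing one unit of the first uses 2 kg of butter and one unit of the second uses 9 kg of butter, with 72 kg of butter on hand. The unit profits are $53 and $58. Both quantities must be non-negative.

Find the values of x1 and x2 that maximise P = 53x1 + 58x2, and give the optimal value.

x1 = 15/2, x2 = 19/3, maximum P = 4589/6

Extreme points and P = 53x1 + 58x2:
  (0, 0) → P = 0
  (0, 8) → P = 464
  (32/3, 0) → P = 1696/3
  (15/2, 19/3) → P = 4589/6

The optimum lies where 6x1 + 3x2 = 64 and 2x1 + 9x2 = 72.
Solving simultaneously gives x1 = 15/2, x2 = 19/3.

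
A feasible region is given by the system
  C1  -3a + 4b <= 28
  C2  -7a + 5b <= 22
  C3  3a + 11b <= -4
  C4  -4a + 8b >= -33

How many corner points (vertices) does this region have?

Of the 6 pairwise boundary intersections, those satisfying every inequality are:
  (-131/46, 19/46)
  (-341/36, -319/36)
  (331/68, -115/68)

3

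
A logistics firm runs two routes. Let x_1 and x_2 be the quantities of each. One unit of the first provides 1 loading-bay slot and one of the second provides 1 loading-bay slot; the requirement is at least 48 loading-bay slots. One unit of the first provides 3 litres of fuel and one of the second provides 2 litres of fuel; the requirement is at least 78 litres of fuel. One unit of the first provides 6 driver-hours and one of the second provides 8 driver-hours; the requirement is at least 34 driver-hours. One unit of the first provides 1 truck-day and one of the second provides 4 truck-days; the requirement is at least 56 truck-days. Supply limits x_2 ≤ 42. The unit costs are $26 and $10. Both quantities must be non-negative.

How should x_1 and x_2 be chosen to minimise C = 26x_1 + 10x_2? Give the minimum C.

Corner points and C = 26x_1 + 10x_2:
  (56, 0) → C = 1456
  (136/3, 8/3) → C = 3616/3
  (6, 42) → C = 576
The feasible region is unbounded (it extends along (1, 0)), but C strictly increases along every unbounded feasible direction, so there is no improving ray and the minimum is attained at a vertex.

x_1 = 6, x_2 = 42, minimum C = 576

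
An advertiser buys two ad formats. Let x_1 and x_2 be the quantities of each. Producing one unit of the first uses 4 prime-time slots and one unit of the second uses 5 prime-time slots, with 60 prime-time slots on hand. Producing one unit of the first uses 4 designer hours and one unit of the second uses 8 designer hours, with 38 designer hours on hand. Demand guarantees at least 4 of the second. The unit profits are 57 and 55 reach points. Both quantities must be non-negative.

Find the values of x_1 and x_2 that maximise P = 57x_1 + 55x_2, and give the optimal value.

Vertices and P = 57x_1 + 55x_2:
  (0, 19/4) → P = 1045/4
  (0, 4) → P = 220
  (3/2, 4) → P = 611/2

x_1 = 3/2, x_2 = 4, maximum P = 611/2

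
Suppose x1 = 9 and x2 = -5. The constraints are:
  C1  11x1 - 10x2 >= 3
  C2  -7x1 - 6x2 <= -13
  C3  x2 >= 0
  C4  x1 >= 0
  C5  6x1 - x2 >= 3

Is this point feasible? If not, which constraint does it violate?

not feasible — violates C3

Constraint C3: x2 = -5, which is not ≥ 0. All other constraints are satisfied.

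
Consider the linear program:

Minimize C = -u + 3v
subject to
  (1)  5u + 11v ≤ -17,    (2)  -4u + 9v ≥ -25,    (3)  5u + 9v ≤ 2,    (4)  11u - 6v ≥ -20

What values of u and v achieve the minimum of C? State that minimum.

Corner points and C = -u + 3v:
  (122/89, -193/89) → C = -701/89
  (-322/151, -87/151) → C = 61/151
  (-22/5, -71/15) → C = -49/5

At the optimal vertex, -4u + 9v = -25 and 11u - 6v = -20.
Solving simultaneously gives u = -22/5, v = -71/15.

u = -22/5, v = -71/15, minimum C = -49/5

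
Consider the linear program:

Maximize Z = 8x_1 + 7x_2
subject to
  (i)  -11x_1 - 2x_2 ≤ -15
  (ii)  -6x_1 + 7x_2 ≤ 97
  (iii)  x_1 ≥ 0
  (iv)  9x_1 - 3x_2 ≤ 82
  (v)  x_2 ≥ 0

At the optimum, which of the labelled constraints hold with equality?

Corner points and Z = 8x_1 + 7x_2:
  (0, 15/2) → Z = 105/2
  (15/11, 0) → Z = 120/11
  (0, 97/7) → Z = 97
  (173/9, 91/3) → Z = 3295/9
  (82/9, 0) → Z = 656/9

The maximum is at (173/9, 91/3). Substituting into each constraint, equality holds for (ii) and (iv); the remaining constraints have slack.

(ii) and (iv)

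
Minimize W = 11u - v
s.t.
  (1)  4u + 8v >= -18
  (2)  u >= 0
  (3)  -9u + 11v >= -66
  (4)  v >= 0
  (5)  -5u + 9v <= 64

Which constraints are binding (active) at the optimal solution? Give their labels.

Corner points and W = 11u - v:
  (0, 0) → W = 0
  (0, 64/9) → W = -64/9
  (22/3, 0) → W = 242/3
  (649/13, 453/13) → W = 6686/13

The minimum is at (0, 64/9). Substituting into each constraint, equality holds for (2) and (5); the remaining constraints have slack.

(2) and (5)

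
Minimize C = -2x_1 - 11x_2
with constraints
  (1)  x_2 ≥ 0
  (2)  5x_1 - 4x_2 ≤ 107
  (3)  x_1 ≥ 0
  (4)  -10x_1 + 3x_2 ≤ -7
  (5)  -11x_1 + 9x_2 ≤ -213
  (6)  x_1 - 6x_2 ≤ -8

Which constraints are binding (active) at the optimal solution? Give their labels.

(2) and (5)

Vertices and C = -2x_1 - 11x_2:
  (111, 112) → C = -1454
  (337/13, 147/26) → C = -2965/26
  (450/19, 301/57) → C = -6011/57

The minimum is at (111, 112). Substituting into each constraint, equality holds for (2) and (5); the remaining constraints have slack.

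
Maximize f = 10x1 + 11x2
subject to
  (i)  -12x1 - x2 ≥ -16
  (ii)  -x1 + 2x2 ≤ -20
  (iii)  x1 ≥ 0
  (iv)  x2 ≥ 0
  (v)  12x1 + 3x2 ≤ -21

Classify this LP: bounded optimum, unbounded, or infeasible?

The boundaries -12x1 - x2 = -16 and 12x1 + 3x2 = -21 meet at (23/8, -37/2), but that point violates x2 ≥ 0. Every candidate vertex is excluded by some other constraint, so the feasible region is empty.

infeasible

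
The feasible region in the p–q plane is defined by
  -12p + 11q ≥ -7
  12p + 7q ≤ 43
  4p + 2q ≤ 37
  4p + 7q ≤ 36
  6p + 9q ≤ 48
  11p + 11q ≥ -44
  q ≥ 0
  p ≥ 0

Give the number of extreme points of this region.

Of the 28 pairwise boundary intersections, those satisfying every inequality are:
  (29/12, 2)
  (7/12, 0)
  (7/8, 65/14)
  (0, 36/7)
  (0, 0)

5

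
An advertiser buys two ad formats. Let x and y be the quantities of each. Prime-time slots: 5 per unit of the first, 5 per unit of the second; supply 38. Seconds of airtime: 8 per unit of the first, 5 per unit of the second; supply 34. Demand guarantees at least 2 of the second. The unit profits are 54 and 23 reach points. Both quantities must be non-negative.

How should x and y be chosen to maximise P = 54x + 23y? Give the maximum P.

x = 3, y = 2, maximum P = 208

Corner points and P = 54x + 23y:
  (0, 34/5) → P = 782/5
  (0, 2) → P = 46
  (3, 2) → P = 208

The binding constraints are 8x + 5y = 34 and y = 2.
Solving simultaneously gives x = 3, y = 2.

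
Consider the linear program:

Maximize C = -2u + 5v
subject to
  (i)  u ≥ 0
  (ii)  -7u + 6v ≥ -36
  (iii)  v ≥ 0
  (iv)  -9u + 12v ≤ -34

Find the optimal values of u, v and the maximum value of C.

u = 38/5, v = 43/15, maximum C = -13/15

The binding constraints are -7u + 6v = -36 and -9u + 12v = -34.
Solving simultaneously gives u = 38/5, v = 43/15.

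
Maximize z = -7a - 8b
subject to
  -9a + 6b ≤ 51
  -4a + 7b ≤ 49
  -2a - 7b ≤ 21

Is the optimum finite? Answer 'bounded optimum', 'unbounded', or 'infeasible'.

Extreme points and z = -7a - 8b:
  (-21/13, 79/13) → z = -485/13
  (-161/25, -29/25) → z = 1359/25
The feasible region has finitely many vertices and no improving ray; the maximum is 1359/25 at (-161/25, -29/25).

bounded optimum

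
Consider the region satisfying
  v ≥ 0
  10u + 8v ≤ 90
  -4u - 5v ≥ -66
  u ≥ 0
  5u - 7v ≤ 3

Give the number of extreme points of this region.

Intersecting each pair of boundary lines and keeping only the points that satisfy every inequality leaves:
  (0, 0)
  (3/5, 0)
  (0, 45/4)
  (327/55, 42/11)

4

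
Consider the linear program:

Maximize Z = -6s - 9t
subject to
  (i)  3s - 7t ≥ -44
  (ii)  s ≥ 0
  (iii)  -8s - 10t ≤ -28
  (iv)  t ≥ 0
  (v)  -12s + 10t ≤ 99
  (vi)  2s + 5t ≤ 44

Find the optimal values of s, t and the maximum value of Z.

s = 7/2, t = 0, maximum Z = -21

The optimum lies where -8s - 10t = -28 and t = 0.
Solving simultaneously gives s = 7/2, t = 0.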